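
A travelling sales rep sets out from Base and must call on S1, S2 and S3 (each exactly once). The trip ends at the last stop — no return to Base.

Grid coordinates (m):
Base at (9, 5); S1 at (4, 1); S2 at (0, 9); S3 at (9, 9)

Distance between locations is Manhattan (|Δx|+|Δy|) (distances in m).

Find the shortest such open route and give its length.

There are 3! = 6 possible orderings.
Base→S1→S2→S3: 9+12+9 = 30
Base→S1→S3→S2: 9+13+9 = 31
Base→S2→S1→S3: 13+12+13 = 38
Base→S2→S3→S1: 13+9+13 = 35
Base→S3→S1→S2: 4+13+12 = 29
Base→S3→S2→S1: 4+9+12 = 25
The minimum is 25.
One shortest path: Base → S3 → S2 → S1.

Shortest open route: 25 m.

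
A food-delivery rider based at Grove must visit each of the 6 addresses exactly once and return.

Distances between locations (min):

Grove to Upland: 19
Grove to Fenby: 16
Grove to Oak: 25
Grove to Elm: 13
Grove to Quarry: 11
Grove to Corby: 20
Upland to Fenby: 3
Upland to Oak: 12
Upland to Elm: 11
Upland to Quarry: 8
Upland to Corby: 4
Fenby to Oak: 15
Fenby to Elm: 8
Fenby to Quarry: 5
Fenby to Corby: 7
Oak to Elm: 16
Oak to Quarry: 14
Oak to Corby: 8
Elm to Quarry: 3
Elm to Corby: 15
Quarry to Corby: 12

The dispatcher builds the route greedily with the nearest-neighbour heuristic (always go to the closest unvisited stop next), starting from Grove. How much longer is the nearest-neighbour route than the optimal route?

From Grove: Quarry=11, Elm=13, Fenby=16, Upland=19, Corby=20, Oak=25 → choose Quarry (11).
From Quarry: Elm=3, Fenby=5, Upland=8, Corby=12, Oak=14 → choose Elm (3).
From Elm: Fenby=8, Upland=11, Corby=15, Oak=16 → choose Fenby (8).
From Fenby: Upland=3, Corby=7, Oak=15 → choose Upland (3).
From Upland: Corby=4, Oak=12 → choose Corby (4).
From Corby: Oak=8 → choose Oak (8).
NN route Grove → Quarry → Elm → Fenby → Upland → Corby → Oak → Grove costs 62.
Optimal: Grove → Elm → Oak → Corby → Upland → Fenby → Quarry → Grove costs 60 (by enumerating all 360 distinct tours).
Excess = 62 − 60 = 2.

The nearest-neighbour route is 2 min longer than optimal.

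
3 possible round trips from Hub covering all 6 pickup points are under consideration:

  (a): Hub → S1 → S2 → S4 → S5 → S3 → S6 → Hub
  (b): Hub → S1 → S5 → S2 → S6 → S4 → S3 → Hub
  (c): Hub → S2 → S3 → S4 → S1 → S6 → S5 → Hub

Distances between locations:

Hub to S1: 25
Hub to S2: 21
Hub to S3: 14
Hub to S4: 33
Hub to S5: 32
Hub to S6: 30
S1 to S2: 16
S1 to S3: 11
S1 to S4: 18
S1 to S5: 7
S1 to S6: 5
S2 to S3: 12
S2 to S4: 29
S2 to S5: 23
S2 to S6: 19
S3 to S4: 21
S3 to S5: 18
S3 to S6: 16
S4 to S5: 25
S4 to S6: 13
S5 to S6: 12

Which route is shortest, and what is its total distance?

(a): 25 + 16 + 29 + 25 + 18 + 16 + 30 = 159
(b): 25 + 7 + 23 + 19 + 13 + 21 + 14 = 122
(c): 21 + 12 + 21 + 18 + 5 + 12 + 32 = 121

121 — (c) is the shortest.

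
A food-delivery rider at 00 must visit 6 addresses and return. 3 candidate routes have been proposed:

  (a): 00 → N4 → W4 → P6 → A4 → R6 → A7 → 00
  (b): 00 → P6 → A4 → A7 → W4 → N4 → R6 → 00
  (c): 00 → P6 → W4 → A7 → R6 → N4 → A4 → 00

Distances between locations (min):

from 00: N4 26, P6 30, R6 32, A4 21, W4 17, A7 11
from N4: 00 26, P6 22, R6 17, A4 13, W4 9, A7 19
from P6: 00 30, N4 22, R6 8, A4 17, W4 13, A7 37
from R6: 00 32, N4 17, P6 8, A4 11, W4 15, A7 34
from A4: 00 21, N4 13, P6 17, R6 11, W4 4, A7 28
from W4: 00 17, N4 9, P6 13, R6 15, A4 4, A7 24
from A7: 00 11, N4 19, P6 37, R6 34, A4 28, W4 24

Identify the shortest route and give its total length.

121 min — (a) is the shortest.

(a): 26 + 9 + 13 + 17 + 11 + 34 + 11 = 121
(b): 30 + 17 + 28 + 24 + 9 + 17 + 32 = 157
(c): 30 + 13 + 24 + 34 + 17 + 13 + 21 = 152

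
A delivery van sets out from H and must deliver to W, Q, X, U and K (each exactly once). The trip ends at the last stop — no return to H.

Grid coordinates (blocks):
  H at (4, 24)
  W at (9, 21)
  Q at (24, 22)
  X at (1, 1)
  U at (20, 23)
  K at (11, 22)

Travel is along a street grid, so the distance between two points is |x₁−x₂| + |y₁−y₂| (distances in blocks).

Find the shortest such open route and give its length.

66 blocks — the minimum one-way total.

There are 5! = 120 possible orderings.
H - W - Q - X - U - K: 8+16+44+41+10 = 119
H - W - Q - X - K - U: 8+16+44+31+10 = 109
H - W - Q - U - X - K: 8+16+5+41+31 = 101
H - W - Q - U - K - X: 8+16+5+10+31 = 70
H - W - Q - K - X - U: 8+16+13+31+41 = 109
H - W - Q - K - U - X: 8+16+13+10+41 = 88
H - W - X - Q - U - K: 8+28+44+5+10 = 95
H - W - X - Q - K - U: 8+28+44+13+10 = 103
H - W - X - U - Q - K: 8+28+41+5+13 = 95
H - W - X - U - K - Q: 8+28+41+10+13 = 100
H - W - X - K - Q - U: 8+28+31+13+5 = 85
H - W - X - K - U - Q: 8+28+31+10+5 = 82
H - W - U - Q - X - K: 8+13+5+44+31 = 101
H - W - U - Q - K - X: 8+13+5+13+31 = 70
… (106 more)
H - U - Q - K - W - X: 17+5+13+3+28 = 66  ← best
The minimum is 66.
One shortest path: H → U → Q → K → W → X.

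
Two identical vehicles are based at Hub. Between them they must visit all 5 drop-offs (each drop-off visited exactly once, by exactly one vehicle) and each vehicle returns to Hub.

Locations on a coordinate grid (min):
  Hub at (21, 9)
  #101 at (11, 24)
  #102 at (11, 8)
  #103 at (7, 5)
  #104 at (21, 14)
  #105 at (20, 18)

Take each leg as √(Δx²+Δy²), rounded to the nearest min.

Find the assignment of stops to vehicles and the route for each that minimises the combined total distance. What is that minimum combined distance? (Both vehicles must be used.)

64 min — the smallest possible combined total.

There are 2^4 − 1 = 15 ways to divide the 5 stops into two non-empty groups. For each, the best each vehicle can do is its own shortest tour through its group:
  {#101} + {#102, #103, #104, #105}: 36 + 42 = 78
  {#102} + {#101, #103, #104, #105}: 20 + 54 = 74
  {#101, #102} + {#103, #104, #105}: 44 + 42 = 86
  {#103} + {#101, #102, #104, #105}: 30 + 46 = 76
  {#101, #103} + {#102, #104, #105}: 52 + 32 = 84
  {#102, #103} + {#101, #104, #105}: 30 + 38 = 68
  … (15 splits in total)
  {#104} + {#101, #102, #103, #105}: 10 + 54 = 64  ← best
Best: vehicle 1 Hub → #104 → Hub = 10; vehicle 2 Hub → #102 → #103 → #101 → #105 → Hub = 54; combined 64.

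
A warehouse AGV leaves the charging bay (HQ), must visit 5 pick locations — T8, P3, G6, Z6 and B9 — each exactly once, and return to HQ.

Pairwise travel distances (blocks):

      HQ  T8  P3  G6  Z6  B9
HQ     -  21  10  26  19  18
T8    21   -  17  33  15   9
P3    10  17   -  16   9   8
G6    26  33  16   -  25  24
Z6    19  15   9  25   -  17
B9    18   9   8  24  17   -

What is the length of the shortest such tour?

There are 60 distinct closed tours to check (reversals are equivalent).
HQ→T8→P3→G6→Z6→B9→HQ: 21+17+16+25+17+18 = 114
HQ→T8→P3→G6→B9→Z6→HQ: 21+17+16+24+17+19 = 114
HQ→T8→P3→Z6→G6→B9→HQ: 21+17+9+25+24+18 = 114
HQ→T8→P3→Z6→B9→G6→HQ: 21+17+9+17+24+26 = 114
HQ→T8→P3→B9→G6→Z6→HQ: 21+17+8+24+25+19 = 114
HQ→T8→P3→B9→Z6→G6→HQ: 21+17+8+17+25+26 = 114
HQ→T8→G6→P3→Z6→B9→HQ: 21+33+16+9+17+18 = 114
HQ→T8→G6→P3→B9→Z6→HQ: 21+33+16+8+17+19 = 114
HQ→T8→G6→Z6→P3→B9→HQ: 21+33+25+9+8+18 = 114
HQ→T8→G6→Z6→B9→P3→HQ: 21+33+25+17+8+10 = 114
HQ→T8→G6→B9→P3→Z6→HQ: 21+33+24+8+9+19 = 114
HQ→T8→G6→B9→Z6→P3→HQ: 21+33+24+17+9+10 = 114
HQ→T8→Z6→P3→G6→B9→HQ: 21+15+9+16+24+18 = 103
HQ→T8→Z6→P3→B9→G6→HQ: 21+15+9+8+24+26 = 103
… (46 more)
HQ→P3→G6→Z6→T8→B9→HQ: 10+16+25+15+9+18 = 93  ← best
The minimum is 93.
One optimal route: HQ → P3 → G6 → Z6 → T8 → B9 → HQ (or its reverse).

93 blocks — the shortest possible round trip.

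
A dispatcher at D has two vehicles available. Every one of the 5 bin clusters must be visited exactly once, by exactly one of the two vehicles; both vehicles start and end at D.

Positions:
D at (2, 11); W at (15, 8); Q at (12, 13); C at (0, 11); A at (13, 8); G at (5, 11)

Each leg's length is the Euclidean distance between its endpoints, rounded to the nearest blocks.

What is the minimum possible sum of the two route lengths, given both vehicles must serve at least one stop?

Minimum combined distance: 33 blocks.

There are 2^4 − 1 = 15 ways to divide the 5 stops into two non-empty groups. For each, the best each vehicle can do is its own shortest tour through its group:
  {W} + {Q, C, A, G}: 26 + 30 = 56
  {Q} + {W, C, A, G}: 20 + 30 = 50
  {W, Q} + {C, A, G}: 29 + 27 = 56
  {C} + {W, Q, A, G}: 4 + 29 = 33
  {W, C} + {Q, A, G}: 30 + 26 = 56
  {Q, C} + {W, A, G}: 24 + 26 = 50
  … (15 splits in total)
Best: vehicle 1 D → C → D = 4; vehicle 2 D → A → W → Q → G → D = 29; combined 33.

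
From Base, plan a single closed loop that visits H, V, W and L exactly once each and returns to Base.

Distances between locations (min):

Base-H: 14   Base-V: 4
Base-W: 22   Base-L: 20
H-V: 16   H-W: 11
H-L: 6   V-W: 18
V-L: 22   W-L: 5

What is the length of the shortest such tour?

With 4 stops there are 4!/2 = 12 distinct round trips (a route and its reverse cost the same).
Base - H - V - W - L - Base: 14+16+18+5+20 = 73
Base - H - V - L - W - Base: 14+16+22+5+22 = 79
Base - H - W - V - L - Base: 14+11+18+22+20 = 85
Base - H - W - L - V - Base: 14+11+5+22+4 = 56
Base - H - L - V - W - Base: 14+6+22+18+22 = 82
Base - H - L - W - V - Base: 14+6+5+18+4 = 47
Base - V - H - W - L - Base: 4+16+11+5+20 = 56
Base - V - H - L - W - Base: 4+16+6+5+22 = 53
Base - V - W - H - L - Base: 4+18+11+6+20 = 59
Base - V - L - H - W - Base: 4+22+6+11+22 = 65
Base - W - H - V - L - Base: 22+11+16+22+20 = 91
Base - W - V - H - L - Base: 22+18+16+6+20 = 82
The minimum is 47.
One optimal route: Base → H → L → W → V → Base (or its reverse).

Minimum total distance: 47 min.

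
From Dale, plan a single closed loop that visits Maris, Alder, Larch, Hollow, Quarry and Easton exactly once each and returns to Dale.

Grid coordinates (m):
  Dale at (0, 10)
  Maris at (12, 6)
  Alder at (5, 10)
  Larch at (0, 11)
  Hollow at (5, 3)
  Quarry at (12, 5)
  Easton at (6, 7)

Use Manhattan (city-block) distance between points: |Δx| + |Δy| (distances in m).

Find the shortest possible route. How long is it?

Minimum total distance: 40 m.

With 6 stops there are 6!/2 = 360 distinct round trips (a route and its reverse cost the same).
Dale - Maris - Alder - Larch - Hollow - Quarry - Easton - Dale: 16+11+6+13+9+8+9 = 72
Dale - Maris - Alder - Larch - Hollow - Easton - Quarry - Dale: 16+11+6+13+5+8+17 = 76
Dale - Maris - Alder - Larch - Quarry - Hollow - Easton - Dale: 16+11+6+18+9+5+9 = 74
Dale - Maris - Alder - Larch - Quarry - Easton - Hollow - Dale: 16+11+6+18+8+5+12 = 76
Dale - Maris - Alder - Larch - Easton - Hollow - Quarry - Dale: 16+11+6+10+5+9+17 = 74
Dale - Maris - Alder - Larch - Easton - Quarry - Hollow - Dale: 16+11+6+10+8+9+12 = 72
Dale - Maris - Alder - Hollow - Larch - Quarry - Easton - Dale: 16+11+7+13+18+8+9 = 82
Dale - Maris - Alder - Hollow - Larch - Easton - Quarry - Dale: 16+11+7+13+10+8+17 = 82
… (352 more)
Dale - Alder - Hollow - Quarry - Maris - Easton - Larch - Dale: 5+7+9+1+7+10+1 = 40  ← best
The minimum is 40.
One optimal route: Dale → Alder → Hollow → Quarry → Maris → Easton → Larch → Dale (or its reverse).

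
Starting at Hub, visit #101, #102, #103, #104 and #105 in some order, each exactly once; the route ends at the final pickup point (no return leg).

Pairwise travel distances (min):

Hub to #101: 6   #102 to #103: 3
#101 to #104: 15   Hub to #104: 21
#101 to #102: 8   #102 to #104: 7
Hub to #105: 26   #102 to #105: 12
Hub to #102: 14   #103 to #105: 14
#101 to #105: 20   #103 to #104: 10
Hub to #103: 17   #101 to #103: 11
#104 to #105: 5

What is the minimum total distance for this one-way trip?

There are 5! = 120 possible orderings.
Hub → #101 → #102 → #103 → #104 → #105: 6+8+3+10+5 = 32
Hub → #101 → #102 → #103 → #105 → #104: 6+8+3+14+5 = 36
Hub → #101 → #102 → #104 → #103 → #105: 6+8+7+10+14 = 45
Hub → #101 → #102 → #104 → #105 → #103: 6+8+7+5+14 = 40
Hub → #101 → #102 → #105 → #103 → #104: 6+8+12+14+10 = 50
Hub → #101 → #102 → #105 → #104 → #103: 6+8+12+5+10 = 41
Hub → #101 → #103 → #102 → #104 → #105: 6+11+3+7+5 = 32
Hub → #101 → #103 → #102 → #105 → #104: 6+11+3+12+5 = 37
Hub → #101 → #103 → #104 → #102 → #105: 6+11+10+7+12 = 46
Hub → #101 → #103 → #104 → #105 → #102: 6+11+10+5+12 = 44
Hub → #101 → #103 → #105 → #102 → #104: 6+11+14+12+7 = 50
Hub → #101 → #103 → #105 → #104 → #102: 6+11+14+5+7 = 43
Hub → #101 → #104 → #102 → #103 → #105: 6+15+7+3+14 = 45
Hub → #101 → #104 → #102 → #105 → #103: 6+15+7+12+14 = 54
… (106 more)
The minimum is 32.
One shortest path: Hub → #101 → #102 → #103 → #104 → #105.

Minimum one-way distance = 32 min.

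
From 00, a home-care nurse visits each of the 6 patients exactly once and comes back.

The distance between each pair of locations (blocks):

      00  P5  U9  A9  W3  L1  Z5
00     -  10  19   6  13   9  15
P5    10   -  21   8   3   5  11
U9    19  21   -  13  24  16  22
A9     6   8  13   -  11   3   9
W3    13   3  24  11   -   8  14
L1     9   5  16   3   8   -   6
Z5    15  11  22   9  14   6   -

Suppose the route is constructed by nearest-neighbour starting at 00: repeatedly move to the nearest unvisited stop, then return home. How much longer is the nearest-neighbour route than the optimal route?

00: A9=6, L1=9, P5=10, W3=13, Z5=15, U9=19 ⇒ A9
A9: L1=3, P5=8, Z5=9, W3=11, U9=13 ⇒ L1
L1: P5=5, Z5=6, W3=8, U9=16 ⇒ P5
P5: W3=3, Z5=11, U9=21 ⇒ W3
W3: Z5=14, U9=24 ⇒ Z5
Z5: U9=22 ⇒ U9
NN route 00 → A9 → L1 → P5 → W3 → Z5 → U9 → 00 costs 72.
Optimal: 00 → P5 → W3 → L1 → Z5 → U9 → A9 → 00 costs 68 (by enumerating all 360 distinct tours).
Excess = 72 − 68 = 4.

Excess over optimum: 4 blocks.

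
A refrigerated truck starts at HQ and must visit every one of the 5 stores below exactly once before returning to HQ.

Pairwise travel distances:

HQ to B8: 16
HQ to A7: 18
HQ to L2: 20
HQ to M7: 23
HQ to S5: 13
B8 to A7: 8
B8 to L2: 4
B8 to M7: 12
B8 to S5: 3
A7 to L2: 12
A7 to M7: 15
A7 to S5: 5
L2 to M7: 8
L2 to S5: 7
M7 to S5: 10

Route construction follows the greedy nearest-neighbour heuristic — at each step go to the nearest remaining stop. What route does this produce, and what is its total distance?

From HQ: distances to unvisited — S5=13, B8=16, A7=18, L2=20, M7=23. Nearest is S5 (13).
From S5: distances to unvisited — B8=3, A7=5, L2=7, M7=10. Nearest is B8 (3).
From B8: distances to unvisited — L2=4, A7=8, M7=12. Nearest is L2 (4).
From L2: distances to unvisited — M7=8, A7=12. Nearest is M7 (8).
From M7: distances to unvisited — A7=15. Nearest is A7 (15).
Return A7→HQ: 18.
Total = 13 + 3 + 4 + 8 + 15 + 18 = 61.

61 along HQ → S5 → B8 → L2 → M7 → A7 → HQ.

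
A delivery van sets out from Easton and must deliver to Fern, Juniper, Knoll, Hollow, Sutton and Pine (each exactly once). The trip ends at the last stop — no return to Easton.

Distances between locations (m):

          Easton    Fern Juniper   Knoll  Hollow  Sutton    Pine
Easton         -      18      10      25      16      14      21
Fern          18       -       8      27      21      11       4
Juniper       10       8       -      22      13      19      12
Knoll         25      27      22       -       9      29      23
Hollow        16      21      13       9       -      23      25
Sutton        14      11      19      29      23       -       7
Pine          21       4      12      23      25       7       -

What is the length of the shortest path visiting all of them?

There are 6! = 720 possible orderings.
Easton→Fern→Juniper→Knoll→Hollow→Sutton→Pine: 18+8+22+9+23+7 = 87
Easton→Fern→Juniper→Knoll→Hollow→Pine→Sutton: 18+8+22+9+25+7 = 89
Easton→Fern→Juniper→Knoll→Sutton→Hollow→Pine: 18+8+22+29+23+25 = 125
Easton→Fern→Juniper→Knoll→Sutton→Pine→Hollow: 18+8+22+29+7+25 = 109
Easton→Fern→Juniper→Knoll→Pine→Hollow→Sutton: 18+8+22+23+25+23 = 119
Easton→Fern→Juniper→Knoll→Pine→Sutton→Hollow: 18+8+22+23+7+23 = 101
Easton→Fern→Juniper→Hollow→Knoll→Sutton→Pine: 18+8+13+9+29+7 = 84
Easton→Fern→Juniper→Hollow→Knoll→Pine→Sutton: 18+8+13+9+23+7 = 78
… (712 more)
Easton→Sutton→Pine→Fern→Juniper→Hollow→Knoll: 14+7+4+8+13+9 = 55  ← best
The minimum is 55.
One shortest path: Easton → Sutton → Pine → Fern → Juniper → Hollow → Knoll.

Shortest open route: 55 m.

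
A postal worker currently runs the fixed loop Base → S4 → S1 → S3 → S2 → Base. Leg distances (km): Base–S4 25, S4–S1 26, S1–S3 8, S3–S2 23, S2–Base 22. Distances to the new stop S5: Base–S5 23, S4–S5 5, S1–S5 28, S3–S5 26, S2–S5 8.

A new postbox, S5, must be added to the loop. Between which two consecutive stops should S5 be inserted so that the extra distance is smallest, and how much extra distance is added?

Minimum extra distance: 3 km, inserting S5 between Base and S4.

Insertion cost between consecutive stops i–j is d(i,S5) + d(S5,j) − d(i,j):
  between Base and S4: 23 + 5 − 25 = 3
  between S4 and S1: 5 + 28 − 26 = 7
  between S1 and S3: 28 + 26 − 8 = 46
  between S3 and S2: 26 + 8 − 23 = 11
  between S2 and Base: 8 + 23 − 22 = 9
Cheapest insertion is between Base and S4, adding 3.
New total = 104 + 3 = 107.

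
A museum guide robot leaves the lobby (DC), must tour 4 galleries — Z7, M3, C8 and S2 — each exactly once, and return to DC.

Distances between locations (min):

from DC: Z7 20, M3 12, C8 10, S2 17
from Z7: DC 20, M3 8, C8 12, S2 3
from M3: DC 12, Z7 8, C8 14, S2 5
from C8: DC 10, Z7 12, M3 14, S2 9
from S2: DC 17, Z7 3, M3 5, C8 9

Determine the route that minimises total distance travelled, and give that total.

There are 12 distinct closed tours to check (reversals are equivalent).
DC→Z7→M3→C8→S2→DC: 20+8+14+9+17 = 68
DC→Z7→M3→S2→C8→DC: 20+8+5+9+10 = 52
DC→Z7→C8→M3→S2→DC: 20+12+14+5+17 = 68
DC→Z7→C8→S2→M3→DC: 20+12+9+5+12 = 58
DC→Z7→S2→M3→C8→DC: 20+3+5+14+10 = 52
DC→Z7→S2→C8→M3→DC: 20+3+9+14+12 = 58
DC→M3→Z7→C8→S2→DC: 12+8+12+9+17 = 58
DC→M3→Z7→S2→C8→DC: 12+8+3+9+10 = 42
DC→M3→C8→Z7→S2→DC: 12+14+12+3+17 = 58
DC→M3→S2→Z7→C8→DC: 12+5+3+12+10 = 42
DC→C8→Z7→M3→S2→DC: 10+12+8+5+17 = 52
DC→C8→M3→Z7→S2→DC: 10+14+8+3+17 = 52
The minimum is 42.
One optimal route: DC → M3 → Z7 → S2 → C8 → DC (or its reverse).

Shortest round trip = 42 min.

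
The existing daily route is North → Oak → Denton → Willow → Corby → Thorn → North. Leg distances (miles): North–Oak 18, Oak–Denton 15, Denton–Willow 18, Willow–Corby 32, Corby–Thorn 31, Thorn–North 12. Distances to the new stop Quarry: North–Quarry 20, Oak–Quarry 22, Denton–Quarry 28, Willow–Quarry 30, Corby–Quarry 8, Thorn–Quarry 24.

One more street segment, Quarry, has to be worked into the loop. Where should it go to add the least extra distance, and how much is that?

Insertion cost between consecutive stops i–j is d(i,Quarry) + d(Quarry,j) − d(i,j):
  between North and Oak: 20 + 22 − 18 = 24
  between Oak and Denton: 22 + 28 − 15 = 35
  between Denton and Willow: 28 + 30 − 18 = 40
  between Willow and Corby: 30 + 8 − 32 = 6
  between Corby and Thorn: 8 + 24 − 31 = 1
  between Thorn and North: 24 + 20 − 12 = 32
Cheapest insertion is between Corby and Thorn, adding 1.
New total = 126 + 1 = 127.

+1 miles — insert Quarry between Corby and Thorn.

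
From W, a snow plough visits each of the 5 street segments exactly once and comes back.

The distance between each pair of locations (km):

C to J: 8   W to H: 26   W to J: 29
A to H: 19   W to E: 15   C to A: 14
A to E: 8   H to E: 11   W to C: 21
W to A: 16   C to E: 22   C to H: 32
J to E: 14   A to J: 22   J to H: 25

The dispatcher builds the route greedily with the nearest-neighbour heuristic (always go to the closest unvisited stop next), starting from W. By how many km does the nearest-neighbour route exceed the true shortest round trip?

The nearest-neighbour route is 7 km longer than optimal.

W: E=15, A=16, C=21, H=26, J=29 ⇒ E
E: A=8, H=11, J=14, C=22 ⇒ A
A: C=14, H=19, J=22 ⇒ C
C: J=8, H=32 ⇒ J
J: H=25 ⇒ H
NN route W → E → A → C → J → H → W costs 96.
Optimal: W → C → J → H → E → A → W costs 89 (by enumerating all 60 distinct tours).
Excess = 96 − 89 = 7.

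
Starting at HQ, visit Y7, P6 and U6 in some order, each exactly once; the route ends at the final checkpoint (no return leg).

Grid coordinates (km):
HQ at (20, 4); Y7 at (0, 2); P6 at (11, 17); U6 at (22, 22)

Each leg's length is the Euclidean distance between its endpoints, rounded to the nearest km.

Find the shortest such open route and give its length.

49 km — the minimum one-way total.

There are 3! = 6 possible orderings.
HQ → Y7 → P6 → U6: 20+19+12 = 51
HQ → Y7 → U6 → P6: 20+30+12 = 62
HQ → P6 → Y7 → U6: 16+19+30 = 65
HQ → P6 → U6 → Y7: 16+12+30 = 58
HQ → U6 → Y7 → P6: 18+30+19 = 67
HQ → U6 → P6 → Y7: 18+12+19 = 49
The minimum is 49.
One shortest path: HQ → U6 → P6 → Y7.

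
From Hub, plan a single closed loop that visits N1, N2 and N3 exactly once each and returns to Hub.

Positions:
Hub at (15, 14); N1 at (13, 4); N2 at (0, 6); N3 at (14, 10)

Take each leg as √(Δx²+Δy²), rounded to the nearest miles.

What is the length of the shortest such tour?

With 3 stops there are 3!/2 = 3 distinct round trips (a route and its reverse cost the same).
Hub → N1 → N2 → N3 → Hub: 10+13+15+4 = 42
Hub → N1 → N3 → N2 → Hub: 10+6+15+17 = 48
Hub → N2 → N1 → N3 → Hub: 17+13+6+4 = 40
The minimum is 40.
One optimal route: Hub → N2 → N1 → N3 → Hub (or its reverse).

Shortest round trip = 40 miles.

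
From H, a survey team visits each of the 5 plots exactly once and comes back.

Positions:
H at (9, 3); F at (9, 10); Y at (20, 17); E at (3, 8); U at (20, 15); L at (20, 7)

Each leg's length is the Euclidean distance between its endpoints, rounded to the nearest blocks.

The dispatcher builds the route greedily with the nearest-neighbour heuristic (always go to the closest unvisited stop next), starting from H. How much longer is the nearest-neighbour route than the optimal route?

9 blocks longer than the optimal tour.

From H: F=7, E=8, L=12, U=16, Y=18 → choose F (7).
From F: E=6, L=11, U=12, Y=13 → choose E (6).
From E: L=17, U=18, Y=19 → choose L (17).
From L: U=8, Y=10 → choose U (8).
From U: Y=2 → choose Y (2).
NN route H → F → E → L → U → Y → H costs 58.
Optimal: H → E → F → Y → U → L → H costs 49 (by enumerating all 60 distinct tours).
Excess = 58 − 49 = 9.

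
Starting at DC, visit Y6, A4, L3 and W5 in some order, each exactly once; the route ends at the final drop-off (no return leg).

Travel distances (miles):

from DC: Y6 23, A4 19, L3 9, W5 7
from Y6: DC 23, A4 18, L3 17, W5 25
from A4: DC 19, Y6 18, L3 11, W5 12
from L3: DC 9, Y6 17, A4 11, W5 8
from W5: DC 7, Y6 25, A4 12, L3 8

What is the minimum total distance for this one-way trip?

44 miles — the minimum one-way total.

There are 4! = 24 possible orderings.
DC → Y6 → A4 → L3 → W5: 23+18+11+8 = 60
DC → Y6 → A4 → W5 → L3: 23+18+12+8 = 61
DC → Y6 → L3 → A4 → W5: 23+17+11+12 = 63
DC → Y6 → L3 → W5 → A4: 23+17+8+12 = 60
DC → Y6 → W5 → A4 → L3: 23+25+12+11 = 71
DC → Y6 → W5 → L3 → A4: 23+25+8+11 = 67
DC → A4 → Y6 → L3 → W5: 19+18+17+8 = 62
DC → A4 → Y6 → W5 → L3: 19+18+25+8 = 70
DC → A4 → L3 → Y6 → W5: 19+11+17+25 = 72
DC → A4 → L3 → W5 → Y6: 19+11+8+25 = 63
DC → A4 → W5 → Y6 → L3: 19+12+25+17 = 73
DC → A4 → W5 → L3 → Y6: 19+12+8+17 = 56
DC → L3 → Y6 → A4 → W5: 9+17+18+12 = 56
DC → L3 → Y6 → W5 → A4: 9+17+25+12 = 63
… (10 more)
DC → W5 → L3 → A4 → Y6: 7+8+11+18 = 44  ← best
The minimum is 44.
One shortest path: DC → W5 → L3 → A4 → Y6.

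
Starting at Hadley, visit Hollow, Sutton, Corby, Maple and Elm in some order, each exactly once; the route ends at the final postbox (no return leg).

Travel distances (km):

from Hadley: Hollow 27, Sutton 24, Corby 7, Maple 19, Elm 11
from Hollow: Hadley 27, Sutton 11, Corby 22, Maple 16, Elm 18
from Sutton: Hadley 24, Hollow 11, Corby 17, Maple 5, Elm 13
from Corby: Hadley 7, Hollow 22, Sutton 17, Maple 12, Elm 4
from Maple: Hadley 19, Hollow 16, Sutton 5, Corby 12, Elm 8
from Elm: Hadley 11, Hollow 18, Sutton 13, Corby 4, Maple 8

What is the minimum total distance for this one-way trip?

35 km — the minimum one-way total.

There are 5! = 120 possible orderings.
Hadley→Hollow→Sutton→Corby→Maple→Elm: 27+11+17+12+8 = 75
Hadley→Hollow→Sutton→Corby→Elm→Maple: 27+11+17+4+8 = 67
Hadley→Hollow→Sutton→Maple→Corby→Elm: 27+11+5+12+4 = 59
Hadley→Hollow→Sutton→Maple→Elm→Corby: 27+11+5+8+4 = 55
Hadley→Hollow→Sutton→Elm→Corby→Maple: 27+11+13+4+12 = 67
Hadley→Hollow→Sutton→Elm→Maple→Corby: 27+11+13+8+12 = 71
Hadley→Hollow→Corby→Sutton→Maple→Elm: 27+22+17+5+8 = 79
Hadley→Hollow→Corby→Sutton→Elm→Maple: 27+22+17+13+8 = 87
Hadley→Hollow→Corby→Maple→Sutton→Elm: 27+22+12+5+13 = 79
Hadley→Hollow→Corby→Maple→Elm→Sutton: 27+22+12+8+13 = 82
Hadley→Hollow→Corby→Elm→Sutton→Maple: 27+22+4+13+5 = 71
Hadley→Hollow→Corby→Elm→Maple→Sutton: 27+22+4+8+5 = 66
Hadley→Hollow→Maple→Sutton→Corby→Elm: 27+16+5+17+4 = 69
Hadley→Hollow→Maple→Sutton→Elm→Corby: 27+16+5+13+4 = 65
… (106 more)
Hadley→Corby→Elm→Maple→Sutton→Hollow: 7+4+8+5+11 = 35  ← best
The minimum is 35.
One shortest path: Hadley → Corby → Elm → Maple → Sutton → Hollow.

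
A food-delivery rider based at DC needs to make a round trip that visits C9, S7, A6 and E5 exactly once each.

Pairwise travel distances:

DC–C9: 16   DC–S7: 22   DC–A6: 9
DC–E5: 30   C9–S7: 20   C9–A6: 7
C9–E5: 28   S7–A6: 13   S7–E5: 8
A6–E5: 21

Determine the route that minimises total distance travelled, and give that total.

Minimum total distance: 74.

DC → C9 → S7 → A6 → E5 → DC: 16+20+13+21+30 = 100
DC → C9 → S7 → E5 → A6 → DC: 16+20+8+21+9 = 74
DC → C9 → A6 → S7 → E5 → DC: 16+7+13+8+30 = 74
DC → C9 → A6 → E5 → S7 → DC: 16+7+21+8+22 = 74
DC → C9 → E5 → S7 → A6 → DC: 16+28+8+13+9 = 74
DC → C9 → E5 → A6 → S7 → DC: 16+28+21+13+22 = 100
DC → S7 → C9 → A6 → E5 → DC: 22+20+7+21+30 = 100
DC → S7 → C9 → E5 → A6 → DC: 22+20+28+21+9 = 100
DC → S7 → A6 → C9 → E5 → DC: 22+13+7+28+30 = 100
DC → S7 → E5 → C9 → A6 → DC: 22+8+28+7+9 = 74
DC → A6 → C9 → S7 → E5 → DC: 9+7+20+8+30 = 74
DC → A6 → S7 → C9 → E5 → DC: 9+13+20+28+30 = 100
The minimum is 74.
One optimal route: DC → C9 → S7 → E5 → A6 → DC (or its reverse).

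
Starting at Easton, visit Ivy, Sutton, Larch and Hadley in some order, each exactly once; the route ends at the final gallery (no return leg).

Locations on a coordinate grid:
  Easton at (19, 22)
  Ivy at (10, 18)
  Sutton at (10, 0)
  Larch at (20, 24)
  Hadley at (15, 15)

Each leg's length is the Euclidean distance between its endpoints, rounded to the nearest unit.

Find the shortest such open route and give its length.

There are 4! = 24 possible orderings.
Easton - Ivy - Sutton - Larch - Hadley: 10+18+26+10 = 64
Easton - Ivy - Sutton - Hadley - Larch: 10+18+16+10 = 54
Easton - Ivy - Larch - Sutton - Hadley: 10+12+26+16 = 64
Easton - Ivy - Larch - Hadley - Sutton: 10+12+10+16 = 48
Easton - Ivy - Hadley - Sutton - Larch: 10+6+16+26 = 58
Easton - Ivy - Hadley - Larch - Sutton: 10+6+10+26 = 52
Easton - Sutton - Ivy - Larch - Hadley: 24+18+12+10 = 64
Easton - Sutton - Ivy - Hadley - Larch: 24+18+6+10 = 58
Easton - Sutton - Larch - Ivy - Hadley: 24+26+12+6 = 68
Easton - Sutton - Larch - Hadley - Ivy: 24+26+10+6 = 66
Easton - Sutton - Hadley - Ivy - Larch: 24+16+6+12 = 58
Easton - Sutton - Hadley - Larch - Ivy: 24+16+10+12 = 62
Easton - Larch - Ivy - Sutton - Hadley: 2+12+18+16 = 48
Easton - Larch - Ivy - Hadley - Sutton: 2+12+6+16 = 36
… (10 more)
The minimum is 36.
One shortest path: Easton → Larch → Ivy → Hadley → Sutton.

Minimum one-way distance = 36.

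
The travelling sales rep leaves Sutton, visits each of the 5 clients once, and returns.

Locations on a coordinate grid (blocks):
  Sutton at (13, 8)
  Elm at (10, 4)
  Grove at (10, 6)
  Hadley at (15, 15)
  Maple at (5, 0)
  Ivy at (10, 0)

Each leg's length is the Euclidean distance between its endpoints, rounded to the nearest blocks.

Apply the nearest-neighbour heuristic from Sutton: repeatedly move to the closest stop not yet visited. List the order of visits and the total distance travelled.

Total distance 40 blocks via the nearest-neighbour route Sutton → Grove → Elm → Ivy → Maple → Hadley → Sutton.

Sutton → [Grove:4 / Elm:5 / Hadley:7 / Ivy:9 / Maple:11] → Grove (4)
Grove → [Elm:2 / Ivy:6 / Maple:8 / Hadley:10] → Elm (2)
Elm → [Ivy:4 / Maple:6 / Hadley:12] → Ivy (4)
Ivy → [Maple:5 / Hadley:16] → Maple (5)
Maple → [Hadley:18] → Hadley (18)
Return Hadley→Sutton: 7.
Total = 4 + 2 + 4 + 5 + 18 + 7 = 40.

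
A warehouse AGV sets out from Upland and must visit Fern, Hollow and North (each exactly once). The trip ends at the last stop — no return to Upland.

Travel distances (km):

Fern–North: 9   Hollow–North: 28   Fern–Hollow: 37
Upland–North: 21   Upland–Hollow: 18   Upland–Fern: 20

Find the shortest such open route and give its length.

There are 3! = 6 possible orderings.
Upland → Fern → Hollow → North: 20+37+28 = 85
Upland → Fern → North → Hollow: 20+9+28 = 57
Upland → Hollow → Fern → North: 18+37+9 = 64
Upland → Hollow → North → Fern: 18+28+9 = 55
Upland → North → Fern → Hollow: 21+9+37 = 67
Upland → North → Hollow → Fern: 21+28+37 = 86
The minimum is 55.
One shortest path: Upland → Hollow → North → Fern.

Minimum one-way distance = 55 km.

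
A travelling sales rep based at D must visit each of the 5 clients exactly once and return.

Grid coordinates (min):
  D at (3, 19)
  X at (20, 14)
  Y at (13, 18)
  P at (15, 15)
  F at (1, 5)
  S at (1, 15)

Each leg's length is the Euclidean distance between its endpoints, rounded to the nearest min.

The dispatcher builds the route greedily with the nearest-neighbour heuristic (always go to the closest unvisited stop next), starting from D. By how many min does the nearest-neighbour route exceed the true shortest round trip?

D: S=4, Y=10, P=13, F=14, X=18 ⇒ S
S: F=10, Y=12, P=14, X=19 ⇒ F
F: P=17, Y=18, X=21 ⇒ P
P: Y=4, X=5 ⇒ Y
Y: X=8 ⇒ X
NN route D → S → F → P → Y → X → D costs 61.
Optimal: D → Y → X → P → F → S → D costs 54 (by enumerating all 60 distinct tours).
Excess = 61 − 54 = 7.

The nearest-neighbour route is 7 min longer than optimal.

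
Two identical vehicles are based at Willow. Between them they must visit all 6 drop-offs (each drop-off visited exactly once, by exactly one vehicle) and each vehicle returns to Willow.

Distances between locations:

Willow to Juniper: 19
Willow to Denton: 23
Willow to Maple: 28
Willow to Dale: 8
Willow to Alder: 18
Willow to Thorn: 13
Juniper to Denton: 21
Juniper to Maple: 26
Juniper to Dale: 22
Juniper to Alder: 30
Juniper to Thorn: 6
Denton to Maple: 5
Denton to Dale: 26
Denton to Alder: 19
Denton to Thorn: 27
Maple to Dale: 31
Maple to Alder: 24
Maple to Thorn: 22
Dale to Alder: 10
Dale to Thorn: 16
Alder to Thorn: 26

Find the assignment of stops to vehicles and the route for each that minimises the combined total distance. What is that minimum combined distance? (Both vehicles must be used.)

103 — the smallest possible combined total.

Check every non-empty split of the stops between the two vehicles; for each half take its own optimal tour:
  {Juniper} + {Denton, Maple, Dale, Alder, Thorn}: 38 + 77 = 115
  {Denton} + {Juniper, Maple, Dale, Alder, Thorn}: 46 + 87 = 133
  {Juniper, Denton} + {Maple, Dale, Alder, Thorn}: 63 + 77 = 140
  {Maple} + {Juniper, Denton, Dale, Alder, Thorn}: 56 + 77 = 133
  {Juniper, Maple} + {Denton, Dale, Alder, Thorn}: 73 + 77 = 150
  {Denton, Maple} + {Juniper, Dale, Alder, Thorn}: 56 + 67 = 123
  … (31 splits in total)
  {Dale} + {Juniper, Denton, Maple, Alder, Thorn}: 16 + 87 = 103  ← best
Best: vehicle 1 Willow → Dale → Willow = 16; vehicle 2 Willow → Alder → Denton → Maple → Juniper → Thorn → Willow = 87; combined 103.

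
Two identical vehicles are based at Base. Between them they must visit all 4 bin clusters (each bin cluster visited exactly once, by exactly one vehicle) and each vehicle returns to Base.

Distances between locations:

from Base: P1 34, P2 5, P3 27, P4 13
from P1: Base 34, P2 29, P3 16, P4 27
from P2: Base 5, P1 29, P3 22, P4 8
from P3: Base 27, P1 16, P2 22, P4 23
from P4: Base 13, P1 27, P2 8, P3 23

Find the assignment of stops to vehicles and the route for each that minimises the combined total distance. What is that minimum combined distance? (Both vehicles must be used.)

There are 2^3 − 1 = 7 ways to divide the 4 stops into two non-empty groups. For each, the best each vehicle can do is its own shortest tour through its group:
  {P1} + {P2, P3, P4}: 68 + 63 = 131
  {P2} + {P1, P3, P4}: 10 + 83 = 93
  {P1, P2} + {P3, P4}: 68 + 63 = 131
  {P3} + {P1, P2, P4}: 54 + 74 = 128
  {P1, P3} + {P2, P4}: 77 + 26 = 103
  {P2, P3} + {P1, P4}: 54 + 74 = 128
  … (7 splits in total)
Best: vehicle 1 Base → P2 → Base = 10; vehicle 2 Base → P3 → P1 → P4 → Base = 83; combined 93.

93 — the smallest possible combined total.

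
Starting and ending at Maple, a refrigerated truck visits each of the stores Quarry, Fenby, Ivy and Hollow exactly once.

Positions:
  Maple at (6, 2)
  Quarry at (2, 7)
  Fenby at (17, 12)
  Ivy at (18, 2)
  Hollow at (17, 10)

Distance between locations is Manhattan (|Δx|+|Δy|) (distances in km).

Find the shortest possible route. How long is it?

Shortest round trip = 52 km.

There are 12 distinct closed tours to check (reversals are equivalent).
Maple-Quarry-Fenby-Ivy-Hollow-Maple: 9+20+11+9+19 = 68
Maple-Quarry-Fenby-Hollow-Ivy-Maple: 9+20+2+9+12 = 52
Maple-Quarry-Ivy-Fenby-Hollow-Maple: 9+21+11+2+19 = 62
Maple-Quarry-Ivy-Hollow-Fenby-Maple: 9+21+9+2+21 = 62
Maple-Quarry-Hollow-Fenby-Ivy-Maple: 9+18+2+11+12 = 52
Maple-Quarry-Hollow-Ivy-Fenby-Maple: 9+18+9+11+21 = 68
Maple-Fenby-Quarry-Ivy-Hollow-Maple: 21+20+21+9+19 = 90
Maple-Fenby-Quarry-Hollow-Ivy-Maple: 21+20+18+9+12 = 80
Maple-Fenby-Ivy-Quarry-Hollow-Maple: 21+11+21+18+19 = 90
Maple-Fenby-Hollow-Quarry-Ivy-Maple: 21+2+18+21+12 = 74
Maple-Ivy-Quarry-Fenby-Hollow-Maple: 12+21+20+2+19 = 74
Maple-Ivy-Fenby-Quarry-Hollow-Maple: 12+11+20+18+19 = 80
The minimum is 52.
One optimal route: Maple → Quarry → Fenby → Hollow → Ivy → Maple (or its reverse).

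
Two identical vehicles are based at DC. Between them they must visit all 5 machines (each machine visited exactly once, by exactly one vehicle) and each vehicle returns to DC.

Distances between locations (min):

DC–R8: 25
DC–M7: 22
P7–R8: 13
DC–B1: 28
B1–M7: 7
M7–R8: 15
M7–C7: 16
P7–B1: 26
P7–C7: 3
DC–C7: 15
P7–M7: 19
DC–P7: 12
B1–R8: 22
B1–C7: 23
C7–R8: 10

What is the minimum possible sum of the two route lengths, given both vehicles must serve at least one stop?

Try each way of splitting the stops between the two vehicles (each non-empty) and, for each split, find the best tour for each vehicle:
  {P7} + {B1, M7, C7, R8}: 24 + 75 = 99
  {B1} + {P7, M7, C7, R8}: 56 + 62 = 118
  {P7, B1} + {M7, C7, R8}: 66 + 62 = 128
  {M7} + {P7, B1, C7, R8}: 44 + 75 = 119
  {P7, M7} + {B1, C7, R8}: 53 + 75 = 128
  {B1, M7} + {P7, C7, R8}: 57 + 50 = 107
  … (15 splits in total)
Best: vehicle 1 DC → P7 → DC = 24; vehicle 2 DC → B1 → M7 → R8 → C7 → DC = 75; combined 99.

99 min — the smallest possible combined total.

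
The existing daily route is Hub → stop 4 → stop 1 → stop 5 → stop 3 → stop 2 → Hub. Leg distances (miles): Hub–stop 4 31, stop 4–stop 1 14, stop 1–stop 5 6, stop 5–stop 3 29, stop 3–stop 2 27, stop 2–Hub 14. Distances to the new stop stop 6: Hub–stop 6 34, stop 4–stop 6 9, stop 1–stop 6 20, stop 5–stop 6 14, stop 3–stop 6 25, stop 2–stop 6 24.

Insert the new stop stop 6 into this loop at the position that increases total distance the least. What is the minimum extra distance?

Minimum extra distance: 10 miles, inserting stop 6 between stop 5 and stop 3.

Insertion cost between consecutive stops i–j is d(i,stop 6) + d(stop 6,j) − d(i,j):
  between Hub and stop 4: 34 + 9 − 31 = 12
  between stop 4 and stop 1: 9 + 20 − 14 = 15
  between stop 1 and stop 5: 20 + 14 − 6 = 28
  between stop 5 and stop 3: 14 + 25 − 29 = 10
  between stop 3 and stop 2: 25 + 24 − 27 = 22
  between stop 2 and Hub: 24 + 34 − 14 = 44
Cheapest insertion is between stop 5 and stop 3, adding 10.
New total = 121 + 10 = 131.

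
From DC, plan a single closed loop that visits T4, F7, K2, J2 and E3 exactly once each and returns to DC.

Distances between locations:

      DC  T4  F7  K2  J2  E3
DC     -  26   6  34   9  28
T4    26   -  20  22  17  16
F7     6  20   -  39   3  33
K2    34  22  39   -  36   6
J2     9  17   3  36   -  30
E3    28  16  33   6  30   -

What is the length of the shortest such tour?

There are 60 distinct closed tours to check (reversals are equivalent).
DC-T4-F7-K2-J2-E3-DC: 26+20+39+36+30+28 = 179
DC-T4-F7-K2-E3-J2-DC: 26+20+39+6+30+9 = 130
DC-T4-F7-J2-K2-E3-DC: 26+20+3+36+6+28 = 119
DC-T4-F7-J2-E3-K2-DC: 26+20+3+30+6+34 = 119
DC-T4-F7-E3-K2-J2-DC: 26+20+33+6+36+9 = 130
DC-T4-F7-E3-J2-K2-DC: 26+20+33+30+36+34 = 179
DC-T4-K2-F7-J2-E3-DC: 26+22+39+3+30+28 = 148
DC-T4-K2-F7-E3-J2-DC: 26+22+39+33+30+9 = 159
DC-T4-K2-J2-F7-E3-DC: 26+22+36+3+33+28 = 148
DC-T4-K2-J2-E3-F7-DC: 26+22+36+30+33+6 = 153
DC-T4-K2-E3-F7-J2-DC: 26+22+6+33+3+9 = 99
DC-T4-K2-E3-J2-F7-DC: 26+22+6+30+3+6 = 93
DC-T4-J2-F7-K2-E3-DC: 26+17+3+39+6+28 = 119
DC-T4-J2-F7-E3-K2-DC: 26+17+3+33+6+34 = 119
… (46 more)
DC-F7-J2-T4-K2-E3-DC: 6+3+17+22+6+28 = 82  ← best
The minimum is 82.
One optimal route: DC → F7 → J2 → T4 → K2 → E3 → DC (or its reverse).

82 — the shortest possible round trip.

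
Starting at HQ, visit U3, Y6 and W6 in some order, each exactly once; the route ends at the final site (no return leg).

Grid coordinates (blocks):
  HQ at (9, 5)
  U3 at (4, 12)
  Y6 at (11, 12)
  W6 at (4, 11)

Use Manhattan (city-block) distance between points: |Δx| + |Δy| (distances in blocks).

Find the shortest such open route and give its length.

There are 3! = 6 possible orderings.
HQ - U3 - Y6 - W6: 12+7+8 = 27
HQ - U3 - W6 - Y6: 12+1+8 = 21
HQ - Y6 - U3 - W6: 9+7+1 = 17
HQ - Y6 - W6 - U3: 9+8+1 = 18
HQ - W6 - U3 - Y6: 11+1+7 = 19
HQ - W6 - Y6 - U3: 11+8+7 = 26
The minimum is 17.
One shortest path: HQ → Y6 → U3 → W6.

Minimum one-way distance = 17 blocks.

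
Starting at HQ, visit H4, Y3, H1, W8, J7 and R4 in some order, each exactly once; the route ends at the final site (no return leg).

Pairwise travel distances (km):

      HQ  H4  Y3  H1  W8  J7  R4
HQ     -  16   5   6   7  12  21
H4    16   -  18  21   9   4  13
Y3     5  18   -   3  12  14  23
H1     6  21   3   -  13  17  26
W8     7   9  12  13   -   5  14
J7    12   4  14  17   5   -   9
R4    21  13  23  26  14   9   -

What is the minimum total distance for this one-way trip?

Minimum one-way distance = 43 km.

There are 6! = 720 possible orderings.
HQ → H4 → Y3 → H1 → W8 → J7 → R4: 16+18+3+13+5+9 = 64
HQ → H4 → Y3 → H1 → W8 → R4 → J7: 16+18+3+13+14+9 = 73
HQ → H4 → Y3 → H1 → J7 → W8 → R4: 16+18+3+17+5+14 = 73
HQ → H4 → Y3 → H1 → J7 → R4 → W8: 16+18+3+17+9+14 = 77
HQ → H4 → Y3 → H1 → R4 → W8 → J7: 16+18+3+26+14+5 = 82
HQ → H4 → Y3 → H1 → R4 → J7 → W8: 16+18+3+26+9+5 = 77
HQ → H4 → Y3 → W8 → H1 → J7 → R4: 16+18+12+13+17+9 = 85
HQ → H4 → Y3 → W8 → H1 → R4 → J7: 16+18+12+13+26+9 = 94
… (712 more)
HQ → Y3 → H1 → W8 → H4 → J7 → R4: 5+3+13+9+4+9 = 43  ← best
The minimum is 43.
One shortest path: HQ → Y3 → H1 → W8 → H4 → J7 → R4.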